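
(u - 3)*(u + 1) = u^2 - 2*u - 3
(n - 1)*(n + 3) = n^2 + 2*n - 3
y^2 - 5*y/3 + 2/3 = (y - 1)*(y - 2/3)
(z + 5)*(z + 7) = z^2 + 12*z + 35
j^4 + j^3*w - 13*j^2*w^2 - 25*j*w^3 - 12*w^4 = (j - 4*w)*(j + w)^2*(j + 3*w)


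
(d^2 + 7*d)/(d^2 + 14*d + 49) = d/(d + 7)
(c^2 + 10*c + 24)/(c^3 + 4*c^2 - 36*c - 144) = 1/(c - 6)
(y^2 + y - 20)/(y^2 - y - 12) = (y + 5)/(y + 3)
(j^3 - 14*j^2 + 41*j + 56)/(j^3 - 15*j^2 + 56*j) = (j + 1)/j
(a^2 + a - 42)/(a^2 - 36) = (a + 7)/(a + 6)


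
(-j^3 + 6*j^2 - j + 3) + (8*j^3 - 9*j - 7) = 7*j^3 + 6*j^2 - 10*j - 4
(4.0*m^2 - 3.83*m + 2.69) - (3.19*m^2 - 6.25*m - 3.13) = 0.81*m^2 + 2.42*m + 5.82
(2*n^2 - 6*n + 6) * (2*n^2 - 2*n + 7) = 4*n^4 - 16*n^3 + 38*n^2 - 54*n + 42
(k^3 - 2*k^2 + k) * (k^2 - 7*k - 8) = k^5 - 9*k^4 + 7*k^3 + 9*k^2 - 8*k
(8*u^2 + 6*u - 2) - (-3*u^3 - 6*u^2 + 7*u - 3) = 3*u^3 + 14*u^2 - u + 1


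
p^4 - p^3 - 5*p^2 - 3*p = p*(p - 3)*(p + 1)^2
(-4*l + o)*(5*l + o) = -20*l^2 + l*o + o^2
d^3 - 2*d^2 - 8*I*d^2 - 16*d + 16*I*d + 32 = (d - 2)*(d - 4*I)^2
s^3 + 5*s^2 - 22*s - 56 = (s - 4)*(s + 2)*(s + 7)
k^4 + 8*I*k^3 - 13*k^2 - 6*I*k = k*(k + I)^2*(k + 6*I)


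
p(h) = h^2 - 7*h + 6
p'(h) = 2*h - 7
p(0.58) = 2.28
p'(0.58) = -5.84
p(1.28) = -1.32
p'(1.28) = -4.44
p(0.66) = 1.82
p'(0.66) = -5.68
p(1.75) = -3.19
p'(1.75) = -3.50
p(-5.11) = 67.88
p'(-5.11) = -17.22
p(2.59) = -5.42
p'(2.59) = -1.82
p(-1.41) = 17.86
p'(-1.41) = -9.82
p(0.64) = 1.93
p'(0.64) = -5.72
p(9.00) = 24.00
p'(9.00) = 11.00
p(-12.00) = 234.00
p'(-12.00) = -31.00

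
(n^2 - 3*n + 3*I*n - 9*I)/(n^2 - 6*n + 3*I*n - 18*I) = (n - 3)/(n - 6)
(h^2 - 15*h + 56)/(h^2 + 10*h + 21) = (h^2 - 15*h + 56)/(h^2 + 10*h + 21)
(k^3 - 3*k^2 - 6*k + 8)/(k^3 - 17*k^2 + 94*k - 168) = (k^2 + k - 2)/(k^2 - 13*k + 42)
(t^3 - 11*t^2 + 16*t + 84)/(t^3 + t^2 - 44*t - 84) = (t - 6)/(t + 6)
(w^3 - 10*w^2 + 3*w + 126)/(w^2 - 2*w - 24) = (w^2 - 4*w - 21)/(w + 4)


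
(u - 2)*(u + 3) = u^2 + u - 6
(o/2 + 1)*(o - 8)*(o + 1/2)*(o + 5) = o^4/2 - o^3/4 - 93*o^2/4 - 103*o/2 - 20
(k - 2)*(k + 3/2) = k^2 - k/2 - 3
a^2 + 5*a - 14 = (a - 2)*(a + 7)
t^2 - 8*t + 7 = (t - 7)*(t - 1)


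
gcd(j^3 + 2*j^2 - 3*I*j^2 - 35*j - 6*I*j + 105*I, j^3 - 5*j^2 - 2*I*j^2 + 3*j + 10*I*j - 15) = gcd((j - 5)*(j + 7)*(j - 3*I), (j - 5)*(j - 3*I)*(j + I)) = j^2 + j*(-5 - 3*I) + 15*I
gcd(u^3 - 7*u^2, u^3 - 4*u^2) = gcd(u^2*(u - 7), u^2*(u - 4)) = u^2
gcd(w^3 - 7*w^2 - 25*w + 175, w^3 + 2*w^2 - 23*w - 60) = w - 5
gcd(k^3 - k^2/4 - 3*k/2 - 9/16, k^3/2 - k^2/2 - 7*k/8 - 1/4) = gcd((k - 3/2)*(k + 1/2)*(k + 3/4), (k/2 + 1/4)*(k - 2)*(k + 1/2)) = k + 1/2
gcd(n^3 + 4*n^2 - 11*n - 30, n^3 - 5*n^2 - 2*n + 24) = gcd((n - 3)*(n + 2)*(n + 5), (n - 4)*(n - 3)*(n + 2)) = n^2 - n - 6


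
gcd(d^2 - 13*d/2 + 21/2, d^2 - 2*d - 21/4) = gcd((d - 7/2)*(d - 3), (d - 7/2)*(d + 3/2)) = d - 7/2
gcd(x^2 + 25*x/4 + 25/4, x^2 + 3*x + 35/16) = x + 5/4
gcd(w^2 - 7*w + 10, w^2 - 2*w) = w - 2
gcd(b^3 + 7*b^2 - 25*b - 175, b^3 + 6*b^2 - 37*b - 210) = b^2 + 12*b + 35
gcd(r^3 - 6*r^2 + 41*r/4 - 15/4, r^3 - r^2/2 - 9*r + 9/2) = r^2 - 7*r/2 + 3/2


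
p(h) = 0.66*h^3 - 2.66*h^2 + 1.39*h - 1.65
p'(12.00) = 222.67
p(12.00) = 772.47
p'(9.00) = 113.89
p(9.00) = 276.54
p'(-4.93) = 75.74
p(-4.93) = -152.24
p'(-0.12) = 2.06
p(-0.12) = -1.86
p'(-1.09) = 9.54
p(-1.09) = -7.18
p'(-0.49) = 4.47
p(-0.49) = -3.05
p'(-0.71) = 6.17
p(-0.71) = -4.21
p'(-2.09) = 21.16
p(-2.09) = -22.20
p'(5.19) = 27.11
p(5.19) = 26.18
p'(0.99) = -1.94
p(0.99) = -2.24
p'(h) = 1.98*h^2 - 5.32*h + 1.39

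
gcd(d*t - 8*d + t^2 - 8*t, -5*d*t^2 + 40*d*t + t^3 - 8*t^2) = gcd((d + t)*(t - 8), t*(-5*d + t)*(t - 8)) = t - 8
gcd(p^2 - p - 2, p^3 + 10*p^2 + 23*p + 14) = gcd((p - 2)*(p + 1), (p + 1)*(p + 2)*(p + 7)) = p + 1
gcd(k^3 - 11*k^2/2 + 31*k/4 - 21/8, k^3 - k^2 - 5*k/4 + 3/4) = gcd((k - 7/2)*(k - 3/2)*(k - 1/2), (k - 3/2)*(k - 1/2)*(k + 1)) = k^2 - 2*k + 3/4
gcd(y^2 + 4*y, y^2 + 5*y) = y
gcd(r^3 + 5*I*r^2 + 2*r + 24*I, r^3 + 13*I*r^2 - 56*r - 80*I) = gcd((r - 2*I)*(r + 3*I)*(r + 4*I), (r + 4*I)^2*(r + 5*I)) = r + 4*I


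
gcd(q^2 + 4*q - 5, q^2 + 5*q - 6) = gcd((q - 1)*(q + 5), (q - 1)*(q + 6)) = q - 1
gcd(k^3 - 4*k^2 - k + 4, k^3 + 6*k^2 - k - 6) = k^2 - 1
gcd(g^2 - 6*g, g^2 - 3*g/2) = g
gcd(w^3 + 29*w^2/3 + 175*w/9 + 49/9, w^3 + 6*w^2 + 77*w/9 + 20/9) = w + 1/3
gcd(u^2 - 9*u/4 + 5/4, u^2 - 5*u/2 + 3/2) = u - 1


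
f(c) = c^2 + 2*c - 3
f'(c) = 2*c + 2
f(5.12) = 33.45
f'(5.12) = 12.24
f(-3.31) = 1.34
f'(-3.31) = -4.62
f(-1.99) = -3.02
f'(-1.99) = -1.98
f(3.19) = 13.56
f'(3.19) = 8.38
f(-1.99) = -3.02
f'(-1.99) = -1.98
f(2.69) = 9.62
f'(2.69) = 7.38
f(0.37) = -2.12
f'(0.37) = 2.74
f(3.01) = 12.08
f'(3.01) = 8.02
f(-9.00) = 60.00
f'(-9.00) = -16.00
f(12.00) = 165.00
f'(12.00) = 26.00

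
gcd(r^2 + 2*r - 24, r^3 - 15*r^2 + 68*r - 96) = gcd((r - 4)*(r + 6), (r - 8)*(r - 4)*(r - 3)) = r - 4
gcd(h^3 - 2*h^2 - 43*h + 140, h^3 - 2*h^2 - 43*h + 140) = h^3 - 2*h^2 - 43*h + 140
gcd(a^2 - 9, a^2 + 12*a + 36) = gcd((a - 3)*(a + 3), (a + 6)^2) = 1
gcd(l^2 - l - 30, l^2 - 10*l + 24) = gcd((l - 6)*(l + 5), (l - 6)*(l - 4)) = l - 6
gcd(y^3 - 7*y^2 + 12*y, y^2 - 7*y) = y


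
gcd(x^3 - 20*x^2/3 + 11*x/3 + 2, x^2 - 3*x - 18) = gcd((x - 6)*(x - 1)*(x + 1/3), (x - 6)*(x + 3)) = x - 6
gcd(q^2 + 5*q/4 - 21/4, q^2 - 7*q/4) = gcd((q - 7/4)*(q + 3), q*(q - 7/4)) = q - 7/4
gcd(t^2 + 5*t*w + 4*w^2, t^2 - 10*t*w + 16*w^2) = 1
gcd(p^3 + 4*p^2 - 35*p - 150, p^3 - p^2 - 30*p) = p^2 - p - 30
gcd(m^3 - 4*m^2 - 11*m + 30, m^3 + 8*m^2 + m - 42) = m^2 + m - 6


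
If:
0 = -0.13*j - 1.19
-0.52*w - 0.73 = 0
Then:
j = -9.15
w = -1.40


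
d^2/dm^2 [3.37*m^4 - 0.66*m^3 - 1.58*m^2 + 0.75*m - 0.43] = 40.44*m^2 - 3.96*m - 3.16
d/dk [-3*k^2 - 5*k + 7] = -6*k - 5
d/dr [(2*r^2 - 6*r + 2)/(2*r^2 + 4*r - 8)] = 5*(r^2 - 2*r + 2)/(r^4 + 4*r^3 - 4*r^2 - 16*r + 16)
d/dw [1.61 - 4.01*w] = -4.01000000000000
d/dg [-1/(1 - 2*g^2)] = -4*g/(2*g^2 - 1)^2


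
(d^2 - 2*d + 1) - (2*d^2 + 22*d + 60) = -d^2 - 24*d - 59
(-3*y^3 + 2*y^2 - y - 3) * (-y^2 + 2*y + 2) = 3*y^5 - 8*y^4 - y^3 + 5*y^2 - 8*y - 6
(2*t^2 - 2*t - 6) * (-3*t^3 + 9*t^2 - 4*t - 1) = -6*t^5 + 24*t^4 - 8*t^3 - 48*t^2 + 26*t + 6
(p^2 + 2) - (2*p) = p^2 - 2*p + 2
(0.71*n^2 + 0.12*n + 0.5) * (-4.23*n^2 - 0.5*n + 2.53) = -3.0033*n^4 - 0.8626*n^3 - 0.3787*n^2 + 0.0536*n + 1.265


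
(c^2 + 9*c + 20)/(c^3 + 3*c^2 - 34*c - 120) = 1/(c - 6)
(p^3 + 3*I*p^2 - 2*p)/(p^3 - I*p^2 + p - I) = p*(p + 2*I)/(p^2 - 2*I*p - 1)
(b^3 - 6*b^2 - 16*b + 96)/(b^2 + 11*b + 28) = (b^2 - 10*b + 24)/(b + 7)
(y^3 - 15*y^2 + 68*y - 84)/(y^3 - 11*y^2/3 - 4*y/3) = 3*(-y^3 + 15*y^2 - 68*y + 84)/(y*(-3*y^2 + 11*y + 4))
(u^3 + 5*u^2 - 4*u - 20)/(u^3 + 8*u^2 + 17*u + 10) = (u - 2)/(u + 1)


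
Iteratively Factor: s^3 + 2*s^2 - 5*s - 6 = (s + 3)*(s^2 - s - 2) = (s - 2)*(s + 3)*(s + 1)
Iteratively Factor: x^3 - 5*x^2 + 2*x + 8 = (x - 4)*(x^2 - x - 2) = (x - 4)*(x + 1)*(x - 2)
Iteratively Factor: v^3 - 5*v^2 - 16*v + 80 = (v - 5)*(v^2 - 16) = (v - 5)*(v + 4)*(v - 4)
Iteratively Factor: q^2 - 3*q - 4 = (q - 4)*(q + 1)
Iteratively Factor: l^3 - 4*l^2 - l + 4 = (l - 4)*(l^2 - 1) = (l - 4)*(l - 1)*(l + 1)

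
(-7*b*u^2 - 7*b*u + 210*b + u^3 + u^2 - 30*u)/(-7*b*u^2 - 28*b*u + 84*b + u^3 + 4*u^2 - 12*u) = (u - 5)/(u - 2)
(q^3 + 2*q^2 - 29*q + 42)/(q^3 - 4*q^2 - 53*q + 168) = (q - 2)/(q - 8)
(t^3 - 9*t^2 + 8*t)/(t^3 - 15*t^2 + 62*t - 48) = t/(t - 6)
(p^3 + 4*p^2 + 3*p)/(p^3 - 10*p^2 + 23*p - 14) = p*(p^2 + 4*p + 3)/(p^3 - 10*p^2 + 23*p - 14)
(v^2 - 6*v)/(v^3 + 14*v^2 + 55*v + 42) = v*(v - 6)/(v^3 + 14*v^2 + 55*v + 42)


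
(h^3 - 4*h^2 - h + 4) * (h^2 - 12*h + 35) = h^5 - 16*h^4 + 82*h^3 - 124*h^2 - 83*h + 140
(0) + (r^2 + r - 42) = r^2 + r - 42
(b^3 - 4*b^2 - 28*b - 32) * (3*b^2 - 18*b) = 3*b^5 - 30*b^4 - 12*b^3 + 408*b^2 + 576*b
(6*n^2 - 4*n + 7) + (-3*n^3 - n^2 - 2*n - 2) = -3*n^3 + 5*n^2 - 6*n + 5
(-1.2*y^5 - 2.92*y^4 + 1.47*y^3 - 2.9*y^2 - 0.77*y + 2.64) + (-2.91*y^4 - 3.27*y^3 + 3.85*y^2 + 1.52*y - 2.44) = -1.2*y^5 - 5.83*y^4 - 1.8*y^3 + 0.95*y^2 + 0.75*y + 0.2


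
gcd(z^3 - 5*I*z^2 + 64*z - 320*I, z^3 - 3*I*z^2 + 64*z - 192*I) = z^2 + 64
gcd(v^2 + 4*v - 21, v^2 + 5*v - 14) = v + 7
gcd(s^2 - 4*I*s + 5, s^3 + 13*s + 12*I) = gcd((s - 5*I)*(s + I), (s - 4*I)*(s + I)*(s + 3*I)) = s + I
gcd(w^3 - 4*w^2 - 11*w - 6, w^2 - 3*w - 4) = w + 1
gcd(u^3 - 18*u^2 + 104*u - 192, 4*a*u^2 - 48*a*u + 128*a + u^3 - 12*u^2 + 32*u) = u^2 - 12*u + 32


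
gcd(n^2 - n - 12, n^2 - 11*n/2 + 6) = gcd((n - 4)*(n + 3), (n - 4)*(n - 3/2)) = n - 4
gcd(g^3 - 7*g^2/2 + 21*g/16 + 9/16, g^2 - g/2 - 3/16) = g^2 - g/2 - 3/16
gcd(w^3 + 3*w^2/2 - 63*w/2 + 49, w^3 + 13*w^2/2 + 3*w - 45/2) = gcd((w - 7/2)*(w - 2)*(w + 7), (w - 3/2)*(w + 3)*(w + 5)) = 1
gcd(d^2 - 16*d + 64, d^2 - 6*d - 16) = d - 8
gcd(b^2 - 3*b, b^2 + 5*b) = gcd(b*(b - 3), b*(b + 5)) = b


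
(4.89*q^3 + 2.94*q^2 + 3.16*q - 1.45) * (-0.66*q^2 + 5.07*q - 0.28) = -3.2274*q^5 + 22.8519*q^4 + 11.451*q^3 + 16.155*q^2 - 8.2363*q + 0.406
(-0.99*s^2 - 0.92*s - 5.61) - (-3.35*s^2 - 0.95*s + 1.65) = 2.36*s^2 + 0.0299999999999999*s - 7.26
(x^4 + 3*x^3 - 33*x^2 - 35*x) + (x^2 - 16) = x^4 + 3*x^3 - 32*x^2 - 35*x - 16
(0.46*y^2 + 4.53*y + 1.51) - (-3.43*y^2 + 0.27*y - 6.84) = 3.89*y^2 + 4.26*y + 8.35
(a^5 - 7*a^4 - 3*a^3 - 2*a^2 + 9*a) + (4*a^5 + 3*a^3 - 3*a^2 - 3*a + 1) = 5*a^5 - 7*a^4 - 5*a^2 + 6*a + 1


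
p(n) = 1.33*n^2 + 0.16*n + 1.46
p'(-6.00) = -15.80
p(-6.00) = 48.38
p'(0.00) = 0.16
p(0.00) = 1.46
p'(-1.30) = -3.30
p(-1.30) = 3.50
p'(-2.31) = -5.98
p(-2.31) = 8.19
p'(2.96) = 8.03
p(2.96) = 13.59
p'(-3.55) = -9.28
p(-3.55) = 17.65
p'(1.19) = 3.33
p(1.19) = 3.53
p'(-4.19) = -10.99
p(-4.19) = 24.14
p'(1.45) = 4.02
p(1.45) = 4.49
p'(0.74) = 2.13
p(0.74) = 2.31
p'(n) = 2.66*n + 0.16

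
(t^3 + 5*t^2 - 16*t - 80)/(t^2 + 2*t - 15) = (t^2 - 16)/(t - 3)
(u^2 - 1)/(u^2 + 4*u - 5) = (u + 1)/(u + 5)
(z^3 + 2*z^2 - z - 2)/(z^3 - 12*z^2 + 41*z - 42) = (z^3 + 2*z^2 - z - 2)/(z^3 - 12*z^2 + 41*z - 42)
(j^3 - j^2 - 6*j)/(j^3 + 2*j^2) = (j - 3)/j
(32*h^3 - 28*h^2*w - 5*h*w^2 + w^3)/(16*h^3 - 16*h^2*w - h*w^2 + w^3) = (-8*h + w)/(-4*h + w)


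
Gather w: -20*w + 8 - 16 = -20*w - 8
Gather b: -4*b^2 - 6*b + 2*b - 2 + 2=-4*b^2 - 4*b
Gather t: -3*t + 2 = 2 - 3*t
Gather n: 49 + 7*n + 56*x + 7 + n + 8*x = 8*n + 64*x + 56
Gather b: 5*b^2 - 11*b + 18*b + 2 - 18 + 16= 5*b^2 + 7*b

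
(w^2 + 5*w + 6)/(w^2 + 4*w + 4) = (w + 3)/(w + 2)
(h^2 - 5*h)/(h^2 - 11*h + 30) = h/(h - 6)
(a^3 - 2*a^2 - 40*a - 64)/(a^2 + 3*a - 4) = (a^2 - 6*a - 16)/(a - 1)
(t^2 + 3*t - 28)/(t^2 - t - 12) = (t + 7)/(t + 3)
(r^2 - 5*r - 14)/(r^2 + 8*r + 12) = (r - 7)/(r + 6)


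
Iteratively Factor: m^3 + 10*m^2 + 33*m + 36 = (m + 3)*(m^2 + 7*m + 12) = (m + 3)*(m + 4)*(m + 3)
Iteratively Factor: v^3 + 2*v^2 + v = (v + 1)*(v^2 + v) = (v + 1)^2*(v)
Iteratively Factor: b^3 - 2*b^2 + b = (b - 1)*(b^2 - b) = (b - 1)^2*(b)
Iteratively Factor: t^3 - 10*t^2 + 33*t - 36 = (t - 3)*(t^2 - 7*t + 12) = (t - 4)*(t - 3)*(t - 3)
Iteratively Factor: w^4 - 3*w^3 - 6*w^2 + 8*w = (w - 4)*(w^3 + w^2 - 2*w) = w*(w - 4)*(w^2 + w - 2) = w*(w - 4)*(w + 2)*(w - 1)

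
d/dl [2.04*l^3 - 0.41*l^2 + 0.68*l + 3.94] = 6.12*l^2 - 0.82*l + 0.68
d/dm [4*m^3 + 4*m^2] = 4*m*(3*m + 2)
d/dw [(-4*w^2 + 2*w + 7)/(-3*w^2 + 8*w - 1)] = 2*(-13*w^2 + 25*w - 29)/(9*w^4 - 48*w^3 + 70*w^2 - 16*w + 1)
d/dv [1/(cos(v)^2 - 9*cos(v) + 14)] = (2*cos(v) - 9)*sin(v)/(cos(v)^2 - 9*cos(v) + 14)^2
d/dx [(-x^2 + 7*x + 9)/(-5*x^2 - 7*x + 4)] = (42*x^2 + 82*x + 91)/(25*x^4 + 70*x^3 + 9*x^2 - 56*x + 16)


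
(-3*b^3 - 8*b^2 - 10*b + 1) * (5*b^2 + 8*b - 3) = -15*b^5 - 64*b^4 - 105*b^3 - 51*b^2 + 38*b - 3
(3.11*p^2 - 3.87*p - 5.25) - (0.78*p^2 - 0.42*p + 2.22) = 2.33*p^2 - 3.45*p - 7.47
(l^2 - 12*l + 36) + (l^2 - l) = 2*l^2 - 13*l + 36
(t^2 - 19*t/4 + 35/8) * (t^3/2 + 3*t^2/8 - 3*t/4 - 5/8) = t^5/2 - 2*t^4 - 11*t^3/32 + 293*t^2/64 - 5*t/16 - 175/64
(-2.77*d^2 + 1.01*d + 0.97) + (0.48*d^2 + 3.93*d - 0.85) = -2.29*d^2 + 4.94*d + 0.12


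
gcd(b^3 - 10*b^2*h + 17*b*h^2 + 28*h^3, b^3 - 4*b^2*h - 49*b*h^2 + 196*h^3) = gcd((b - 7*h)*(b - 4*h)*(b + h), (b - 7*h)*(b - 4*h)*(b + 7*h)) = b^2 - 11*b*h + 28*h^2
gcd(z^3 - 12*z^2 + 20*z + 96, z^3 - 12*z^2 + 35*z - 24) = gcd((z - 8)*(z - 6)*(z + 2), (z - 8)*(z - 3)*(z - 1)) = z - 8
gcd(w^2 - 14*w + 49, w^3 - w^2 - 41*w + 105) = 1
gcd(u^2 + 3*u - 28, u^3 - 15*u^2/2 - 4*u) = 1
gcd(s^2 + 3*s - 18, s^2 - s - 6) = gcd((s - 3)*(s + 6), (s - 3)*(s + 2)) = s - 3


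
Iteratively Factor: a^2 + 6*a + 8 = (a + 4)*(a + 2)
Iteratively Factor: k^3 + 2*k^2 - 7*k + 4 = (k + 4)*(k^2 - 2*k + 1) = (k - 1)*(k + 4)*(k - 1)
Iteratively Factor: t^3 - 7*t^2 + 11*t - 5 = (t - 5)*(t^2 - 2*t + 1) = (t - 5)*(t - 1)*(t - 1)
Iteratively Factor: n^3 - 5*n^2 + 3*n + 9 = (n - 3)*(n^2 - 2*n - 3) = (n - 3)*(n + 1)*(n - 3)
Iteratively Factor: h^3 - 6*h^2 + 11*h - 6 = (h - 2)*(h^2 - 4*h + 3) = (h - 3)*(h - 2)*(h - 1)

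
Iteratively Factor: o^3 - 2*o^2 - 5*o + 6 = (o - 3)*(o^2 + o - 2) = (o - 3)*(o - 1)*(o + 2)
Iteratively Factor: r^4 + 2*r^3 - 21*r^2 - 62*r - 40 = (r + 1)*(r^3 + r^2 - 22*r - 40) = (r + 1)*(r + 4)*(r^2 - 3*r - 10) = (r - 5)*(r + 1)*(r + 4)*(r + 2)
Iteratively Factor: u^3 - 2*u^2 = (u)*(u^2 - 2*u) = u*(u - 2)*(u)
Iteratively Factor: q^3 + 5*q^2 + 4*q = (q + 1)*(q^2 + 4*q) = q*(q + 1)*(q + 4)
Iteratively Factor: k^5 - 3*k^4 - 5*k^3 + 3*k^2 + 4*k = (k)*(k^4 - 3*k^3 - 5*k^2 + 3*k + 4) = k*(k + 1)*(k^3 - 4*k^2 - k + 4) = k*(k - 1)*(k + 1)*(k^2 - 3*k - 4) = k*(k - 4)*(k - 1)*(k + 1)*(k + 1)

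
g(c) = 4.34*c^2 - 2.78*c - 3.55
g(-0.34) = -2.10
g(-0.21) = -2.77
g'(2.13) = 15.71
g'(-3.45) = -32.73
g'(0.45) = 1.13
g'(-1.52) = -15.97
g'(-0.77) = -9.46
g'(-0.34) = -5.73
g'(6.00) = 49.30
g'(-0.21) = -4.60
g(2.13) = 10.22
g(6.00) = 136.01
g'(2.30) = 17.18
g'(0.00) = -2.78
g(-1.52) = 10.70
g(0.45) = -3.92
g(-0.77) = 1.16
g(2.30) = 13.01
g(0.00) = -3.55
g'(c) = 8.68*c - 2.78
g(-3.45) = 57.70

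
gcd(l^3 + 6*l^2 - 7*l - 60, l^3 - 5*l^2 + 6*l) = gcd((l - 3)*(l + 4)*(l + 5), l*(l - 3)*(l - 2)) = l - 3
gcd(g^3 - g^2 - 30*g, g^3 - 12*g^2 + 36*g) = g^2 - 6*g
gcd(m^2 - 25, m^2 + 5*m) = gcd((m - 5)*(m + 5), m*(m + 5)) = m + 5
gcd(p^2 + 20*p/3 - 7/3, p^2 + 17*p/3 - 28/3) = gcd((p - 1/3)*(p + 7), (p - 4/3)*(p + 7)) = p + 7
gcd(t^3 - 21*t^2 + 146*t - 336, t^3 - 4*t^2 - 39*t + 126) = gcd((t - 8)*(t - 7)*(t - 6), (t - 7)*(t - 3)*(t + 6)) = t - 7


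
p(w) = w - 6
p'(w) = 1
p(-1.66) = -7.66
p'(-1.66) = 1.00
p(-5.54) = -11.54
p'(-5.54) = 1.00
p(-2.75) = -8.75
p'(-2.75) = 1.00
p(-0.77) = -6.77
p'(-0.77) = 1.00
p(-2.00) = -8.00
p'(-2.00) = 1.00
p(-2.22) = -8.22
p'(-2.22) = 1.00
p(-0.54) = -6.54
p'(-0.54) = 1.00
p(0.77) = -5.23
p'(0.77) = 1.00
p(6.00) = 0.00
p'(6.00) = 1.00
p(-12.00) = -18.00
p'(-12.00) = 1.00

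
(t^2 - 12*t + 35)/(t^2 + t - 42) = (t^2 - 12*t + 35)/(t^2 + t - 42)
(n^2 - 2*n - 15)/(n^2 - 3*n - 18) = (n - 5)/(n - 6)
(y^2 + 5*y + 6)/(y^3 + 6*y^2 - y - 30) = (y + 2)/(y^2 + 3*y - 10)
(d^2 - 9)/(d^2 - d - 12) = (d - 3)/(d - 4)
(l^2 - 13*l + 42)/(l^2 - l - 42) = (l - 6)/(l + 6)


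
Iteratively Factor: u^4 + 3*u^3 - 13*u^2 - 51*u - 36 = (u + 3)*(u^3 - 13*u - 12) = (u - 4)*(u + 3)*(u^2 + 4*u + 3) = (u - 4)*(u + 1)*(u + 3)*(u + 3)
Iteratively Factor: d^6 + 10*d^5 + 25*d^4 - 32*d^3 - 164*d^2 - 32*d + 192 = (d + 4)*(d^5 + 6*d^4 + d^3 - 36*d^2 - 20*d + 48) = (d - 2)*(d + 4)*(d^4 + 8*d^3 + 17*d^2 - 2*d - 24) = (d - 2)*(d - 1)*(d + 4)*(d^3 + 9*d^2 + 26*d + 24) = (d - 2)*(d - 1)*(d + 3)*(d + 4)*(d^2 + 6*d + 8) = (d - 2)*(d - 1)*(d + 2)*(d + 3)*(d + 4)*(d + 4)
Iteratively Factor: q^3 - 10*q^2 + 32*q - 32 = (q - 2)*(q^2 - 8*q + 16) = (q - 4)*(q - 2)*(q - 4)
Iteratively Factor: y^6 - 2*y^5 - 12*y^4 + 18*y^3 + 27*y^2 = (y + 3)*(y^5 - 5*y^4 + 3*y^3 + 9*y^2) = (y - 3)*(y + 3)*(y^4 - 2*y^3 - 3*y^2) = y*(y - 3)*(y + 3)*(y^3 - 2*y^2 - 3*y) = y*(y - 3)*(y + 1)*(y + 3)*(y^2 - 3*y) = y^2*(y - 3)*(y + 1)*(y + 3)*(y - 3)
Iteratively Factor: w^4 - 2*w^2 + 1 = (w - 1)*(w^3 + w^2 - w - 1) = (w - 1)*(w + 1)*(w^2 - 1) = (w - 1)^2*(w + 1)*(w + 1)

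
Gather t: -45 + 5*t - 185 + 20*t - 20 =25*t - 250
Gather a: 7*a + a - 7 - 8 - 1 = 8*a - 16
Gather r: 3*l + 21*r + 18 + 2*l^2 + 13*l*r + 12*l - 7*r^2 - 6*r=2*l^2 + 15*l - 7*r^2 + r*(13*l + 15) + 18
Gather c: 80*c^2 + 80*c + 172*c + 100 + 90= 80*c^2 + 252*c + 190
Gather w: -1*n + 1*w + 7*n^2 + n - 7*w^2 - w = 7*n^2 - 7*w^2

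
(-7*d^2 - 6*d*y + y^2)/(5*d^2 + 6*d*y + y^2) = (-7*d + y)/(5*d + y)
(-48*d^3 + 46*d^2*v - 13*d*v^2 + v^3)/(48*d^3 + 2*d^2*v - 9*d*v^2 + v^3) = (-2*d + v)/(2*d + v)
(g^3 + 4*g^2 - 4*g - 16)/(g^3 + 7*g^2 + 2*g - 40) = (g + 2)/(g + 5)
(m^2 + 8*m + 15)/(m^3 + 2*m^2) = (m^2 + 8*m + 15)/(m^2*(m + 2))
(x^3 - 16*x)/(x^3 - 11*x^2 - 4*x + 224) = x*(x - 4)/(x^2 - 15*x + 56)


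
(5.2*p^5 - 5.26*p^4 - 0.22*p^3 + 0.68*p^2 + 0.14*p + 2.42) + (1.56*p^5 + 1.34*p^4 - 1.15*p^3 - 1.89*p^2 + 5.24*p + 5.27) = 6.76*p^5 - 3.92*p^4 - 1.37*p^3 - 1.21*p^2 + 5.38*p + 7.69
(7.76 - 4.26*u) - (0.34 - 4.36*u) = 0.100000000000001*u + 7.42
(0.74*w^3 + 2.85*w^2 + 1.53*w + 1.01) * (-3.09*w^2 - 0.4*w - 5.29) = -2.2866*w^5 - 9.1025*w^4 - 9.7823*w^3 - 18.8094*w^2 - 8.4977*w - 5.3429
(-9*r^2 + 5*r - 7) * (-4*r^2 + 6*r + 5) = 36*r^4 - 74*r^3 + 13*r^2 - 17*r - 35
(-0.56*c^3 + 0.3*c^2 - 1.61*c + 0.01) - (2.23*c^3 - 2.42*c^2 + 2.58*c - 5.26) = -2.79*c^3 + 2.72*c^2 - 4.19*c + 5.27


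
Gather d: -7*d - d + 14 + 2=16 - 8*d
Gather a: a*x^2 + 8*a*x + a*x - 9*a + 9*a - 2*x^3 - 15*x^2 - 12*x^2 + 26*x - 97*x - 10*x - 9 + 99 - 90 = a*(x^2 + 9*x) - 2*x^3 - 27*x^2 - 81*x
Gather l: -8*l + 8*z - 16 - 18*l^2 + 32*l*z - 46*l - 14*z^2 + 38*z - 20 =-18*l^2 + l*(32*z - 54) - 14*z^2 + 46*z - 36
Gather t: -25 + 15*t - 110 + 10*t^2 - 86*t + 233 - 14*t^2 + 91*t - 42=-4*t^2 + 20*t + 56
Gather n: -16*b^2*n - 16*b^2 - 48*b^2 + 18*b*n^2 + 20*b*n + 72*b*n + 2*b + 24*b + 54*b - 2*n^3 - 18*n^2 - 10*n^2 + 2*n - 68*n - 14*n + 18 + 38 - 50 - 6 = -64*b^2 + 80*b - 2*n^3 + n^2*(18*b - 28) + n*(-16*b^2 + 92*b - 80)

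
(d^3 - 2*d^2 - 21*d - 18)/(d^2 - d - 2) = (d^2 - 3*d - 18)/(d - 2)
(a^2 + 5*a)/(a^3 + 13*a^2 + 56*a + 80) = a/(a^2 + 8*a + 16)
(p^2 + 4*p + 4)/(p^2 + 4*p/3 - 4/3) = 3*(p + 2)/(3*p - 2)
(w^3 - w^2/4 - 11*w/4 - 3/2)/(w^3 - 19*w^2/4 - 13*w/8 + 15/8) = 2*(w^2 - w - 2)/(2*w^2 - 11*w + 5)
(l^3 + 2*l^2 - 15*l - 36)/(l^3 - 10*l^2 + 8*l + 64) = (l^2 + 6*l + 9)/(l^2 - 6*l - 16)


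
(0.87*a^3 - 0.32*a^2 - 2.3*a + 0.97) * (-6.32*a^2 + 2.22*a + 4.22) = -5.4984*a^5 + 3.9538*a^4 + 17.497*a^3 - 12.5868*a^2 - 7.5526*a + 4.0934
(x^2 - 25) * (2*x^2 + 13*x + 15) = 2*x^4 + 13*x^3 - 35*x^2 - 325*x - 375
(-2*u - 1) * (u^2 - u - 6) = -2*u^3 + u^2 + 13*u + 6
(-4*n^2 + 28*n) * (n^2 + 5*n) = -4*n^4 + 8*n^3 + 140*n^2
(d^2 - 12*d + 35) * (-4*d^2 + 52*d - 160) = -4*d^4 + 100*d^3 - 924*d^2 + 3740*d - 5600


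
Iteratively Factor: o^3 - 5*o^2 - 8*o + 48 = (o - 4)*(o^2 - o - 12) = (o - 4)^2*(o + 3)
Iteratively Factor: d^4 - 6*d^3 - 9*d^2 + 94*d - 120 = (d + 4)*(d^3 - 10*d^2 + 31*d - 30) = (d - 3)*(d + 4)*(d^2 - 7*d + 10) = (d - 5)*(d - 3)*(d + 4)*(d - 2)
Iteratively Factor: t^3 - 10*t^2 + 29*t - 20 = (t - 4)*(t^2 - 6*t + 5) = (t - 4)*(t - 1)*(t - 5)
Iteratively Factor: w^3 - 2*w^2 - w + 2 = (w + 1)*(w^2 - 3*w + 2) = (w - 2)*(w + 1)*(w - 1)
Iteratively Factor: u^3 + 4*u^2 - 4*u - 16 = (u + 4)*(u^2 - 4) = (u - 2)*(u + 4)*(u + 2)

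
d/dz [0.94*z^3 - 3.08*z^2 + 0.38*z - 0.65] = 2.82*z^2 - 6.16*z + 0.38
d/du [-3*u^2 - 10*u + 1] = -6*u - 10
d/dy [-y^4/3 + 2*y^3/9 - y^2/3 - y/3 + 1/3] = -4*y^3/3 + 2*y^2/3 - 2*y/3 - 1/3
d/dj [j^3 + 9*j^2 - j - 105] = 3*j^2 + 18*j - 1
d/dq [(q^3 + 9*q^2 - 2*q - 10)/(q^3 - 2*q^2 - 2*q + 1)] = 11*(-q^2 + 2*q - 2)/(q^4 - 6*q^3 + 11*q^2 - 6*q + 1)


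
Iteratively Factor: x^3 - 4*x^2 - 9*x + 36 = (x - 4)*(x^2 - 9) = (x - 4)*(x - 3)*(x + 3)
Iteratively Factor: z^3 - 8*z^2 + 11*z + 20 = (z - 4)*(z^2 - 4*z - 5) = (z - 4)*(z + 1)*(z - 5)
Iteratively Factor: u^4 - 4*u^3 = (u - 4)*(u^3) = u*(u - 4)*(u^2) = u^2*(u - 4)*(u)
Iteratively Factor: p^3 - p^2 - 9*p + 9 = (p + 3)*(p^2 - 4*p + 3) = (p - 3)*(p + 3)*(p - 1)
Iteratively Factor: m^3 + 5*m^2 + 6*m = (m + 2)*(m^2 + 3*m) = (m + 2)*(m + 3)*(m)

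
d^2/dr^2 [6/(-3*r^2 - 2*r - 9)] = 12*(9*r^2 + 6*r - 4*(3*r + 1)^2 + 27)/(3*r^2 + 2*r + 9)^3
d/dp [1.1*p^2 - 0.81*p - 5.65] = 2.2*p - 0.81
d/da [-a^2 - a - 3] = -2*a - 1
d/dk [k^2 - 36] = 2*k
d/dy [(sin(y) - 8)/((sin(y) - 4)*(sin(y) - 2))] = (16*sin(y) + cos(y)^2 - 41)*cos(y)/((sin(y) - 4)^2*(sin(y) - 2)^2)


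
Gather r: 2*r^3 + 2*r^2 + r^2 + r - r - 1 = 2*r^3 + 3*r^2 - 1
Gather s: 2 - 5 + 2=-1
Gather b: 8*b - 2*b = 6*b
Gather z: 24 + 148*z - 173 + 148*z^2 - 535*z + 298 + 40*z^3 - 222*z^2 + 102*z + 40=40*z^3 - 74*z^2 - 285*z + 189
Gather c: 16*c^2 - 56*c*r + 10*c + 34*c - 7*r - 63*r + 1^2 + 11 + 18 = 16*c^2 + c*(44 - 56*r) - 70*r + 30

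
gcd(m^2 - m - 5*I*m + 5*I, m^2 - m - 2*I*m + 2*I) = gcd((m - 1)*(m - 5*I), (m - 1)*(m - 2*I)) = m - 1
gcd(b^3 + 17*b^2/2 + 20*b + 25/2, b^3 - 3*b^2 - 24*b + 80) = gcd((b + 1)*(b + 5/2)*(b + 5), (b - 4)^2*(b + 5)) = b + 5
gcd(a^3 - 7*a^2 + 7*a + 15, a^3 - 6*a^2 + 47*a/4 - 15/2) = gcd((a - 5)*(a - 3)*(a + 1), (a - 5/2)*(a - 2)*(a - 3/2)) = 1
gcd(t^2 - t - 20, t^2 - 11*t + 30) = t - 5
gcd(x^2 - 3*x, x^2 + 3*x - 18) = x - 3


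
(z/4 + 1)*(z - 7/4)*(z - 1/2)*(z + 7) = z^4/4 + 35*z^3/16 + 33*z^2/32 - 427*z/32 + 49/8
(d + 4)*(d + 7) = d^2 + 11*d + 28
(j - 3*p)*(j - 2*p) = j^2 - 5*j*p + 6*p^2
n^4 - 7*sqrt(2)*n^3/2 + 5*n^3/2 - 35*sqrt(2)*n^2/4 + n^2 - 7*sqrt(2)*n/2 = n*(n + 1/2)*(n + 2)*(n - 7*sqrt(2)/2)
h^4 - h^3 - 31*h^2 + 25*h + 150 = (h - 5)*(h - 3)*(h + 2)*(h + 5)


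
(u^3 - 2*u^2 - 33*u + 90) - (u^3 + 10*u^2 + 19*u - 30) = -12*u^2 - 52*u + 120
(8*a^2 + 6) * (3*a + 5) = 24*a^3 + 40*a^2 + 18*a + 30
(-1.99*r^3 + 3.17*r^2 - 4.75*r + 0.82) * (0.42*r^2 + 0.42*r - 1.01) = -0.8358*r^5 + 0.4956*r^4 + 1.3463*r^3 - 4.8523*r^2 + 5.1419*r - 0.8282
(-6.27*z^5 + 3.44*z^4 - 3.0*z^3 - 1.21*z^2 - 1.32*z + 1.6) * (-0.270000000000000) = 1.6929*z^5 - 0.9288*z^4 + 0.81*z^3 + 0.3267*z^2 + 0.3564*z - 0.432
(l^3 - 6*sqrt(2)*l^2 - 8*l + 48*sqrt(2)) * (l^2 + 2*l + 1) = l^5 - 6*sqrt(2)*l^4 + 2*l^4 - 12*sqrt(2)*l^3 - 7*l^3 - 16*l^2 + 42*sqrt(2)*l^2 - 8*l + 96*sqrt(2)*l + 48*sqrt(2)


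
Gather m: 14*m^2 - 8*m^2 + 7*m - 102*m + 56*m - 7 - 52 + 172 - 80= 6*m^2 - 39*m + 33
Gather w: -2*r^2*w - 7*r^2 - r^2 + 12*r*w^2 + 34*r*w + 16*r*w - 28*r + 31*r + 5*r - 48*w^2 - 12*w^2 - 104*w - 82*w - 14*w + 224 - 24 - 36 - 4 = -8*r^2 + 8*r + w^2*(12*r - 60) + w*(-2*r^2 + 50*r - 200) + 160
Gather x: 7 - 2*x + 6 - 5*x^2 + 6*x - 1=-5*x^2 + 4*x + 12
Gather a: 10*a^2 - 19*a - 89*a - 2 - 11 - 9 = 10*a^2 - 108*a - 22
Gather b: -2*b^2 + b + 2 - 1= -2*b^2 + b + 1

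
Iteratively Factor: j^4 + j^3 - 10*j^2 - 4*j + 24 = (j + 2)*(j^3 - j^2 - 8*j + 12) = (j - 2)*(j + 2)*(j^2 + j - 6) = (j - 2)^2*(j + 2)*(j + 3)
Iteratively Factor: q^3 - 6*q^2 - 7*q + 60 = (q + 3)*(q^2 - 9*q + 20) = (q - 5)*(q + 3)*(q - 4)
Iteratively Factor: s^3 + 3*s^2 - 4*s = (s + 4)*(s^2 - s) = s*(s + 4)*(s - 1)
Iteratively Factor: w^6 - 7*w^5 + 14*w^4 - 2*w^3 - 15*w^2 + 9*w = (w + 1)*(w^5 - 8*w^4 + 22*w^3 - 24*w^2 + 9*w) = (w - 1)*(w + 1)*(w^4 - 7*w^3 + 15*w^2 - 9*w) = (w - 3)*(w - 1)*(w + 1)*(w^3 - 4*w^2 + 3*w) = w*(w - 3)*(w - 1)*(w + 1)*(w^2 - 4*w + 3) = w*(w - 3)*(w - 1)^2*(w + 1)*(w - 3)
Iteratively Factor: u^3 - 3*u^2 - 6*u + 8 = (u - 4)*(u^2 + u - 2) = (u - 4)*(u + 2)*(u - 1)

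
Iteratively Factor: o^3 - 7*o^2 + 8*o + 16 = (o + 1)*(o^2 - 8*o + 16) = (o - 4)*(o + 1)*(o - 4)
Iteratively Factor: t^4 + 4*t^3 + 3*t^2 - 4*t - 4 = (t + 1)*(t^3 + 3*t^2 - 4) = (t + 1)*(t + 2)*(t^2 + t - 2) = (t + 1)*(t + 2)^2*(t - 1)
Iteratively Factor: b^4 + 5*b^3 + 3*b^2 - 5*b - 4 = (b + 4)*(b^3 + b^2 - b - 1) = (b - 1)*(b + 4)*(b^2 + 2*b + 1) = (b - 1)*(b + 1)*(b + 4)*(b + 1)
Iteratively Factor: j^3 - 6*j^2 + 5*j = (j - 5)*(j^2 - j) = (j - 5)*(j - 1)*(j)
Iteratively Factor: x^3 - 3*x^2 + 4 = (x - 2)*(x^2 - x - 2) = (x - 2)^2*(x + 1)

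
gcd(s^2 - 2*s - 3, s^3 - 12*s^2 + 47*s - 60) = s - 3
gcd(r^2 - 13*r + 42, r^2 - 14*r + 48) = r - 6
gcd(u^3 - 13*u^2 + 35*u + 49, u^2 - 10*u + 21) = u - 7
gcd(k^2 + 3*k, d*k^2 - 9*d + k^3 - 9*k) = k + 3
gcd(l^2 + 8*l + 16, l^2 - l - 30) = 1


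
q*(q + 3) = q^2 + 3*q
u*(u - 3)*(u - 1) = u^3 - 4*u^2 + 3*u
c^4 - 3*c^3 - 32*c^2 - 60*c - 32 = (c - 8)*(c + 1)*(c + 2)^2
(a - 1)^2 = a^2 - 2*a + 1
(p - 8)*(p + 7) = p^2 - p - 56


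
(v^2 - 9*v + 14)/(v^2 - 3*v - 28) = (v - 2)/(v + 4)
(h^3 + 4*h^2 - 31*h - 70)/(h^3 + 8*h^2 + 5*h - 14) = (h - 5)/(h - 1)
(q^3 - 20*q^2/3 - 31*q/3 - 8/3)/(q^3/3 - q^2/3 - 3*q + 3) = (3*q^3 - 20*q^2 - 31*q - 8)/(q^3 - q^2 - 9*q + 9)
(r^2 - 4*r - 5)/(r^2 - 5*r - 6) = (r - 5)/(r - 6)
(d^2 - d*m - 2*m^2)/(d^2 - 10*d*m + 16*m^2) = (d + m)/(d - 8*m)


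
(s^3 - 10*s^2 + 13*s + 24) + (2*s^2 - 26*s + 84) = s^3 - 8*s^2 - 13*s + 108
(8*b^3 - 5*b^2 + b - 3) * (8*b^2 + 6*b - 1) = 64*b^5 + 8*b^4 - 30*b^3 - 13*b^2 - 19*b + 3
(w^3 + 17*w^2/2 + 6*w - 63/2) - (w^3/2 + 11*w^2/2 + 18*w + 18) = w^3/2 + 3*w^2 - 12*w - 99/2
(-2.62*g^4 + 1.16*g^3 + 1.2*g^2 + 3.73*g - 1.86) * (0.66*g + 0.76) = -1.7292*g^5 - 1.2256*g^4 + 1.6736*g^3 + 3.3738*g^2 + 1.6072*g - 1.4136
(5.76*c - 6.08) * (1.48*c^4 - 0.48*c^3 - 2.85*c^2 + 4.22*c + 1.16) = 8.5248*c^5 - 11.7632*c^4 - 13.4976*c^3 + 41.6352*c^2 - 18.976*c - 7.0528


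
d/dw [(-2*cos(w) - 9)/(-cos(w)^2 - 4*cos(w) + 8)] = 2*(cos(w)^2 + 9*cos(w) + 26)*sin(w)/(cos(w)^2 + 4*cos(w) - 8)^2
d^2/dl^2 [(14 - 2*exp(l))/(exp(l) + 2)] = 18*(exp(l) - 2)*exp(l)/(exp(3*l) + 6*exp(2*l) + 12*exp(l) + 8)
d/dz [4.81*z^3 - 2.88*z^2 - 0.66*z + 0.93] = 14.43*z^2 - 5.76*z - 0.66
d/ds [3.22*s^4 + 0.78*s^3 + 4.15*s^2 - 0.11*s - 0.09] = 12.88*s^3 + 2.34*s^2 + 8.3*s - 0.11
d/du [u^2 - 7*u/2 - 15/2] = 2*u - 7/2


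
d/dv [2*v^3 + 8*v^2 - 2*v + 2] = 6*v^2 + 16*v - 2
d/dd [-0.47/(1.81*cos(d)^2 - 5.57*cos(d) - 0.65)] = (2.6179 - 1.7014*cos(d))*sin(d)/(-1.81*cos(d)^2 + 5.57*cos(d) + 0.65)^2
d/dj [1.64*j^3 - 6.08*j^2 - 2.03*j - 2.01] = 4.92*j^2 - 12.16*j - 2.03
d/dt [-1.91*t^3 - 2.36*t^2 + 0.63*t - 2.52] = -5.73*t^2 - 4.72*t + 0.63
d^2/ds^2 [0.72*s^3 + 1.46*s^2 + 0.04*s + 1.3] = 4.32*s + 2.92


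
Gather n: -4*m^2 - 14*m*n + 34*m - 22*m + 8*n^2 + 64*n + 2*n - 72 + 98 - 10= -4*m^2 + 12*m + 8*n^2 + n*(66 - 14*m) + 16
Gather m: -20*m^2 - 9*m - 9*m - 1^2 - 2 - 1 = -20*m^2 - 18*m - 4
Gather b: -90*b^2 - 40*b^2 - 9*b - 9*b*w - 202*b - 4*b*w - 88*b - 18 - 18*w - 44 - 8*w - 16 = -130*b^2 + b*(-13*w - 299) - 26*w - 78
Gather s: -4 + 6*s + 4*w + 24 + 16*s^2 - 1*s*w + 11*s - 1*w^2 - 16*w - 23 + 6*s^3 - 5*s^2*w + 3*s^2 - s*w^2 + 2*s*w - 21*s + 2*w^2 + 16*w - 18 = 6*s^3 + s^2*(19 - 5*w) + s*(-w^2 + w - 4) + w^2 + 4*w - 21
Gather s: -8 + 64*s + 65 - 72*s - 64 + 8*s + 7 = 0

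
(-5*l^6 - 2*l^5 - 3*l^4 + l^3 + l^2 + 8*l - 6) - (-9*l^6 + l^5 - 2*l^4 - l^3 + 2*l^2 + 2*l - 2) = 4*l^6 - 3*l^5 - l^4 + 2*l^3 - l^2 + 6*l - 4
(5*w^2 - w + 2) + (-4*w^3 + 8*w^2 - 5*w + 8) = -4*w^3 + 13*w^2 - 6*w + 10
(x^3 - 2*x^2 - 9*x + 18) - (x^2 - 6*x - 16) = x^3 - 3*x^2 - 3*x + 34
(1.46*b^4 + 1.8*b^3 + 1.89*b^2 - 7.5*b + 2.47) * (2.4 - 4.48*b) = -6.5408*b^5 - 4.56*b^4 - 4.1472*b^3 + 38.136*b^2 - 29.0656*b + 5.928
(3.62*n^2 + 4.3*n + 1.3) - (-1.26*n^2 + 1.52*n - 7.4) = 4.88*n^2 + 2.78*n + 8.7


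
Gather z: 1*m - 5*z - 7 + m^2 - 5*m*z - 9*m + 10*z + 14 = m^2 - 8*m + z*(5 - 5*m) + 7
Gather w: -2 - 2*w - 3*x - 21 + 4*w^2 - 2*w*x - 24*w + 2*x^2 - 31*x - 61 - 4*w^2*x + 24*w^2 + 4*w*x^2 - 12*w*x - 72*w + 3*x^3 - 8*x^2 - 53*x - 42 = w^2*(28 - 4*x) + w*(4*x^2 - 14*x - 98) + 3*x^3 - 6*x^2 - 87*x - 126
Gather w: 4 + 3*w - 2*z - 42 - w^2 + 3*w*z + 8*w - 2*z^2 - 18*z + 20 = -w^2 + w*(3*z + 11) - 2*z^2 - 20*z - 18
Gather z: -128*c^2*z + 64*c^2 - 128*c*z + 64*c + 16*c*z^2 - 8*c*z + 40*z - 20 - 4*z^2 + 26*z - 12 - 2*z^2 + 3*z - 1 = 64*c^2 + 64*c + z^2*(16*c - 6) + z*(-128*c^2 - 136*c + 69) - 33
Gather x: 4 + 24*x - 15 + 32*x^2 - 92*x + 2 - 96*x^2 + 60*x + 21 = -64*x^2 - 8*x + 12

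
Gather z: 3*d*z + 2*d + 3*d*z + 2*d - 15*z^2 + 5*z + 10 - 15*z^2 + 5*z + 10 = 4*d - 30*z^2 + z*(6*d + 10) + 20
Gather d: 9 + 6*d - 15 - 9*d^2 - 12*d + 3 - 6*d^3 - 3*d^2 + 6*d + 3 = -6*d^3 - 12*d^2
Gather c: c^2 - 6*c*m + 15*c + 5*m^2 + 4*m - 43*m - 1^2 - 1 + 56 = c^2 + c*(15 - 6*m) + 5*m^2 - 39*m + 54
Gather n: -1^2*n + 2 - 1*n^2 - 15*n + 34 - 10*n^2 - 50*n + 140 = -11*n^2 - 66*n + 176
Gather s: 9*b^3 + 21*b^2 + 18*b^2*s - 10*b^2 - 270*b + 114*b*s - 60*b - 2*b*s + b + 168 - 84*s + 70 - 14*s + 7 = 9*b^3 + 11*b^2 - 329*b + s*(18*b^2 + 112*b - 98) + 245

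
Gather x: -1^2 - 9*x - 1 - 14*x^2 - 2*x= -14*x^2 - 11*x - 2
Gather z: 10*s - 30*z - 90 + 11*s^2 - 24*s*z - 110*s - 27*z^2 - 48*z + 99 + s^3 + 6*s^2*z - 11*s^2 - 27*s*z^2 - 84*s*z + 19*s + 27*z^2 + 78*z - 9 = s^3 - 27*s*z^2 - 81*s + z*(6*s^2 - 108*s)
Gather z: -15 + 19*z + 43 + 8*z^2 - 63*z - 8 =8*z^2 - 44*z + 20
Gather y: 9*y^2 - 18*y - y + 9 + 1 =9*y^2 - 19*y + 10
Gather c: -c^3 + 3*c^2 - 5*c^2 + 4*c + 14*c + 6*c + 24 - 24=-c^3 - 2*c^2 + 24*c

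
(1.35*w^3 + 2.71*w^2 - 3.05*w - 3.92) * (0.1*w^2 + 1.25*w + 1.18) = 0.135*w^5 + 1.9585*w^4 + 4.6755*w^3 - 1.0067*w^2 - 8.499*w - 4.6256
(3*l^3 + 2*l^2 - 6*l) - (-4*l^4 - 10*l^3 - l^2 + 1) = 4*l^4 + 13*l^3 + 3*l^2 - 6*l - 1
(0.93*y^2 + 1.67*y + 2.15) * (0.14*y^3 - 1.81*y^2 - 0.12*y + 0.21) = 0.1302*y^5 - 1.4495*y^4 - 2.8333*y^3 - 3.8966*y^2 + 0.0926999999999999*y + 0.4515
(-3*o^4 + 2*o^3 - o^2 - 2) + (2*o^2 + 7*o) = -3*o^4 + 2*o^3 + o^2 + 7*o - 2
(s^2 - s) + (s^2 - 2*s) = 2*s^2 - 3*s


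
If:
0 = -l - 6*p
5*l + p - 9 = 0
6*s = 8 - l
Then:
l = 54/29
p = -9/29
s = 89/87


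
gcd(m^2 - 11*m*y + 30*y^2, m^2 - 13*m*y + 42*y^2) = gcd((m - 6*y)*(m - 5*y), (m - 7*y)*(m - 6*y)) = -m + 6*y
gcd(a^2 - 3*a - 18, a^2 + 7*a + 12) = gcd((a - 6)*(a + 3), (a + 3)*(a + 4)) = a + 3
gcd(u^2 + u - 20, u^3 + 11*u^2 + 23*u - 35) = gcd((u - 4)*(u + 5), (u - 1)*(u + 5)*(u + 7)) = u + 5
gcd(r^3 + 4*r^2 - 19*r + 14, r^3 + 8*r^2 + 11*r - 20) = r - 1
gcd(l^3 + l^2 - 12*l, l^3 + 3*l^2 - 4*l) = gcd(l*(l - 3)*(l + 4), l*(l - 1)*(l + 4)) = l^2 + 4*l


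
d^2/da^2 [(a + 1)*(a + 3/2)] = 2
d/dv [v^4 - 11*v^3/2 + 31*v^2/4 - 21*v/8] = 4*v^3 - 33*v^2/2 + 31*v/2 - 21/8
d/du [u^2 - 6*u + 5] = 2*u - 6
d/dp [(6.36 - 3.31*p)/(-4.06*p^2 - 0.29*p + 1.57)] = (-13.4386*p^2 + 51.6432*p - 3.3523)/(16.4836*p^4 + 2.3548*p^3 - 12.6643*p^2 - 0.9106*p + 2.4649)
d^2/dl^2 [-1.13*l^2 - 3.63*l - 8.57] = -2.26000000000000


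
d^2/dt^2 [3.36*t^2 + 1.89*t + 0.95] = 6.72000000000000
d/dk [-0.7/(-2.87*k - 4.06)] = -2.009/(2.87*k + 4.06)^2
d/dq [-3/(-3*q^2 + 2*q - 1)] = 6*(1 - 3*q)/(3*q^2 - 2*q + 1)^2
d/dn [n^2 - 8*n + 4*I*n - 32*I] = 2*n - 8 + 4*I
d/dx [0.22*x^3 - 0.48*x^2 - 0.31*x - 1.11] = 0.66*x^2 - 0.96*x - 0.31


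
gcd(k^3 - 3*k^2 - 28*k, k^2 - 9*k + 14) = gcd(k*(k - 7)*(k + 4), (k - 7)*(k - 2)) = k - 7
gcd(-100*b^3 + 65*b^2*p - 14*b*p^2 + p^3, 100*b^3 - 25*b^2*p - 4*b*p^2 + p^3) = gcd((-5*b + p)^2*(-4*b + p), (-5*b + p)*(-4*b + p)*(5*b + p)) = 20*b^2 - 9*b*p + p^2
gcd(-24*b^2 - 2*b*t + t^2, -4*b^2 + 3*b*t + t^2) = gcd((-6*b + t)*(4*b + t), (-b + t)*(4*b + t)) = 4*b + t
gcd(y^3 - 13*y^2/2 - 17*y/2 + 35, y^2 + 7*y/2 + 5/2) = y + 5/2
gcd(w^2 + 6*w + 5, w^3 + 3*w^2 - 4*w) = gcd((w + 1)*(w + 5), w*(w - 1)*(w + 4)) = 1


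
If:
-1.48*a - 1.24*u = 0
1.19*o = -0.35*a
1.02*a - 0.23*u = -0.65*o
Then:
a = 0.00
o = 0.00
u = 0.00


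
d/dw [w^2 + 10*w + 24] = 2*w + 10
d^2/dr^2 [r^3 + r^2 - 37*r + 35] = 6*r + 2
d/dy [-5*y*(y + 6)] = -10*y - 30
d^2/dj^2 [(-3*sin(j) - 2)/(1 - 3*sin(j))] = 9*(-3*sin(j)^2 - sin(j) + 6)/(3*sin(j) - 1)^3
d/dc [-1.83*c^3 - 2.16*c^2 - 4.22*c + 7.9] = -5.49*c^2 - 4.32*c - 4.22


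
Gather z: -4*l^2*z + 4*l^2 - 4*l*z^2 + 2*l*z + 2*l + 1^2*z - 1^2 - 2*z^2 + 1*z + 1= 4*l^2 + 2*l + z^2*(-4*l - 2) + z*(-4*l^2 + 2*l + 2)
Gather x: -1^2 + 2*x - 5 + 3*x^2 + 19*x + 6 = 3*x^2 + 21*x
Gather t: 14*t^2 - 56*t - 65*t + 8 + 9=14*t^2 - 121*t + 17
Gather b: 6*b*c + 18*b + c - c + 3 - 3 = b*(6*c + 18)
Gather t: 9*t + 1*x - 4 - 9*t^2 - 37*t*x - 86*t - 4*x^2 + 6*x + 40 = -9*t^2 + t*(-37*x - 77) - 4*x^2 + 7*x + 36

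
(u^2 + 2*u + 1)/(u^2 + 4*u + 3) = (u + 1)/(u + 3)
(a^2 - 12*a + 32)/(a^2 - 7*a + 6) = (a^2 - 12*a + 32)/(a^2 - 7*a + 6)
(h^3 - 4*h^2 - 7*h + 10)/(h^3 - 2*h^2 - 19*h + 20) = (h + 2)/(h + 4)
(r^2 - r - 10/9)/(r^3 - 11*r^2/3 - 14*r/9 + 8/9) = (3*r - 5)/(3*r^2 - 13*r + 4)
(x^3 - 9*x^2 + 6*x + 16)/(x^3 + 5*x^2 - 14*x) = (x^2 - 7*x - 8)/(x*(x + 7))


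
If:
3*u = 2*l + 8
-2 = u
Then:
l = -7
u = -2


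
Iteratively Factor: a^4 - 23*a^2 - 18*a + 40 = (a - 1)*(a^3 + a^2 - 22*a - 40) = (a - 5)*(a - 1)*(a^2 + 6*a + 8) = (a - 5)*(a - 1)*(a + 4)*(a + 2)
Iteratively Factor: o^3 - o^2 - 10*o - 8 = (o + 2)*(o^2 - 3*o - 4) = (o - 4)*(o + 2)*(o + 1)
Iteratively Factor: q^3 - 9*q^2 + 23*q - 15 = (q - 1)*(q^2 - 8*q + 15) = (q - 5)*(q - 1)*(q - 3)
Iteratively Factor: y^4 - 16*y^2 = (y)*(y^3 - 16*y) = y*(y - 4)*(y^2 + 4*y) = y^2*(y - 4)*(y + 4)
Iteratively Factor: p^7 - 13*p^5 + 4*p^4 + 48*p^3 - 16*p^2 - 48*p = (p - 2)*(p^6 + 2*p^5 - 9*p^4 - 14*p^3 + 20*p^2 + 24*p) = (p - 2)*(p + 3)*(p^5 - p^4 - 6*p^3 + 4*p^2 + 8*p) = (p - 2)*(p + 1)*(p + 3)*(p^4 - 2*p^3 - 4*p^2 + 8*p) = (p - 2)^2*(p + 1)*(p + 3)*(p^3 - 4*p) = (p - 2)^3*(p + 1)*(p + 3)*(p^2 + 2*p) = (p - 2)^3*(p + 1)*(p + 2)*(p + 3)*(p)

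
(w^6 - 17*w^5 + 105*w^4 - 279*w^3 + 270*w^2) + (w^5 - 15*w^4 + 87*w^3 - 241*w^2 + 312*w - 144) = w^6 - 16*w^5 + 90*w^4 - 192*w^3 + 29*w^2 + 312*w - 144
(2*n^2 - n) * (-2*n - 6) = -4*n^3 - 10*n^2 + 6*n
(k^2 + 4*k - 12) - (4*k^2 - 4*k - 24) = -3*k^2 + 8*k + 12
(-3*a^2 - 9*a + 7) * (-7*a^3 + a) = 21*a^5 + 63*a^4 - 52*a^3 - 9*a^2 + 7*a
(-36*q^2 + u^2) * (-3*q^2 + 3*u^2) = 108*q^4 - 111*q^2*u^2 + 3*u^4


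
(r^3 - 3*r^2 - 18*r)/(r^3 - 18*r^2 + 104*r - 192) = r*(r + 3)/(r^2 - 12*r + 32)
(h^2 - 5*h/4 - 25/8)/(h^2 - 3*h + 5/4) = (4*h + 5)/(2*(2*h - 1))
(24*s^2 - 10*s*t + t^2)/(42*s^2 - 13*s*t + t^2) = (4*s - t)/(7*s - t)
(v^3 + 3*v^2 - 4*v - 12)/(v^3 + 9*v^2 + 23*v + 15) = (v^2 - 4)/(v^2 + 6*v + 5)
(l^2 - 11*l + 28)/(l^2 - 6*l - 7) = (l - 4)/(l + 1)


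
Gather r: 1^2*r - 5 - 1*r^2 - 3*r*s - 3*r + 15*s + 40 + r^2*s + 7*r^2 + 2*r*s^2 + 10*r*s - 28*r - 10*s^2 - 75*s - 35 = r^2*(s + 6) + r*(2*s^2 + 7*s - 30) - 10*s^2 - 60*s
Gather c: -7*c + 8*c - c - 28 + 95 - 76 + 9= 0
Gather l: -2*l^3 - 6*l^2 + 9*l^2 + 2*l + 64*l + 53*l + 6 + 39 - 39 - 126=-2*l^3 + 3*l^2 + 119*l - 120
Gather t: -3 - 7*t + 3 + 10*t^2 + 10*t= 10*t^2 + 3*t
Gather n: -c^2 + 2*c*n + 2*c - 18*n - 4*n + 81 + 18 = -c^2 + 2*c + n*(2*c - 22) + 99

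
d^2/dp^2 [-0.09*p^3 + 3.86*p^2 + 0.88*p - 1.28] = 7.72 - 0.54*p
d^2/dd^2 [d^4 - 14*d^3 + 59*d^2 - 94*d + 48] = 12*d^2 - 84*d + 118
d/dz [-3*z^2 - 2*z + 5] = -6*z - 2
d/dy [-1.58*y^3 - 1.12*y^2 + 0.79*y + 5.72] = -4.74*y^2 - 2.24*y + 0.79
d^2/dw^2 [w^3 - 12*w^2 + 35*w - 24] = 6*w - 24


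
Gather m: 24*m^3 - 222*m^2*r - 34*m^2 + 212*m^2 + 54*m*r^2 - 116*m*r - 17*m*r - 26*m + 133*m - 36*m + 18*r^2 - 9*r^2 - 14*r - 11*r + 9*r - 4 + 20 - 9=24*m^3 + m^2*(178 - 222*r) + m*(54*r^2 - 133*r + 71) + 9*r^2 - 16*r + 7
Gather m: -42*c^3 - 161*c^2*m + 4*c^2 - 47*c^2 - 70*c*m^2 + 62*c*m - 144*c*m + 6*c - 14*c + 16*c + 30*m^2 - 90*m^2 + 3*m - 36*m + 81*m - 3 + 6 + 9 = -42*c^3 - 43*c^2 + 8*c + m^2*(-70*c - 60) + m*(-161*c^2 - 82*c + 48) + 12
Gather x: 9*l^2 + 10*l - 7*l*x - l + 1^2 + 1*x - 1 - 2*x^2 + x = 9*l^2 + 9*l - 2*x^2 + x*(2 - 7*l)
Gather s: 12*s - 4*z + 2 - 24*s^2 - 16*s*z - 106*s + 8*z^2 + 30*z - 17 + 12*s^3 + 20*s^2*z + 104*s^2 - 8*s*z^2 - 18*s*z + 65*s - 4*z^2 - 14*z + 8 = 12*s^3 + s^2*(20*z + 80) + s*(-8*z^2 - 34*z - 29) + 4*z^2 + 12*z - 7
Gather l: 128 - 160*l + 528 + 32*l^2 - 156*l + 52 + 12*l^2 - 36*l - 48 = 44*l^2 - 352*l + 660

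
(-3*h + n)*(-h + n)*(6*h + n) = 18*h^3 - 21*h^2*n + 2*h*n^2 + n^3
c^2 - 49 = (c - 7)*(c + 7)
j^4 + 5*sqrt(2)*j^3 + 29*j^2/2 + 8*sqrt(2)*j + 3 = (j + sqrt(2)/2)^2*(j + sqrt(2))*(j + 3*sqrt(2))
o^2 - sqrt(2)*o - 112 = (o - 8*sqrt(2))*(o + 7*sqrt(2))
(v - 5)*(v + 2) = v^2 - 3*v - 10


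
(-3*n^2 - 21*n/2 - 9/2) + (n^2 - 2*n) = -2*n^2 - 25*n/2 - 9/2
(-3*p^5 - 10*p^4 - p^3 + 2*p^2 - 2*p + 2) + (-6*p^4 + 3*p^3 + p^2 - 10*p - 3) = -3*p^5 - 16*p^4 + 2*p^3 + 3*p^2 - 12*p - 1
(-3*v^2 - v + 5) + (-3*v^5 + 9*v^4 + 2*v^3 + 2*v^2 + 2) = -3*v^5 + 9*v^4 + 2*v^3 - v^2 - v + 7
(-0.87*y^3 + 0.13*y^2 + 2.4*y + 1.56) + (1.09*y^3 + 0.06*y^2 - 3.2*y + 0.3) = 0.22*y^3 + 0.19*y^2 - 0.8*y + 1.86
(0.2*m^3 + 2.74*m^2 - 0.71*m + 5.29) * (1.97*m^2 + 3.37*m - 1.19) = 0.394*m^5 + 6.0718*m^4 + 7.5971*m^3 + 4.768*m^2 + 18.6722*m - 6.2951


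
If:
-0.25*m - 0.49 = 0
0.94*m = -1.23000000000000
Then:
No Solution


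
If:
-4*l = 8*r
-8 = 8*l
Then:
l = -1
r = 1/2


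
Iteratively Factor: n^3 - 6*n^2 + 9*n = (n - 3)*(n^2 - 3*n) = n*(n - 3)*(n - 3)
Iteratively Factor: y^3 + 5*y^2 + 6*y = (y + 2)*(y^2 + 3*y) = (y + 2)*(y + 3)*(y)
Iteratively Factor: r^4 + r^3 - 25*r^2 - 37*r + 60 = (r + 4)*(r^3 - 3*r^2 - 13*r + 15) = (r - 5)*(r + 4)*(r^2 + 2*r - 3) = (r - 5)*(r - 1)*(r + 4)*(r + 3)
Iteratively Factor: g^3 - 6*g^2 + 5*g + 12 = (g - 4)*(g^2 - 2*g - 3) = (g - 4)*(g + 1)*(g - 3)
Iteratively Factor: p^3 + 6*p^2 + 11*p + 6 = (p + 1)*(p^2 + 5*p + 6) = (p + 1)*(p + 2)*(p + 3)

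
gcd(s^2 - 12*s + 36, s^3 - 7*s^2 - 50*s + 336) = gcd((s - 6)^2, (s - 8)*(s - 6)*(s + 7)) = s - 6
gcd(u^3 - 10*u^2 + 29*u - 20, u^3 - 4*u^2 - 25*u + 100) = u^2 - 9*u + 20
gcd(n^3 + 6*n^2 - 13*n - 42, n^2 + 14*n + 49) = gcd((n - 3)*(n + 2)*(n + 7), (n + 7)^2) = n + 7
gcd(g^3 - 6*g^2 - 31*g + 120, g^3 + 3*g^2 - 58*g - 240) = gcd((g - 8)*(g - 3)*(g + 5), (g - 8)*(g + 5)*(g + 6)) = g^2 - 3*g - 40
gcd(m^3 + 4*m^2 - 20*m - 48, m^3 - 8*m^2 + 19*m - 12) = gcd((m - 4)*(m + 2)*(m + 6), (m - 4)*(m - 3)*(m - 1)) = m - 4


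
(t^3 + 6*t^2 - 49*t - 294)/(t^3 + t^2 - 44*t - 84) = (t + 7)/(t + 2)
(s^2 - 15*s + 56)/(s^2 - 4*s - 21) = (s - 8)/(s + 3)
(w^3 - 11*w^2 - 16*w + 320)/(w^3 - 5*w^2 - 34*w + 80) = (w - 8)/(w - 2)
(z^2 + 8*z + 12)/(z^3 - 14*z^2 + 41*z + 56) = (z^2 + 8*z + 12)/(z^3 - 14*z^2 + 41*z + 56)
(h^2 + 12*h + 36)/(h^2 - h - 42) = (h + 6)/(h - 7)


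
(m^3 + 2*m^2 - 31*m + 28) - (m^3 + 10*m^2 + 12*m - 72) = -8*m^2 - 43*m + 100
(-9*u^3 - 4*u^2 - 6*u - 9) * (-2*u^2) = 18*u^5 + 8*u^4 + 12*u^3 + 18*u^2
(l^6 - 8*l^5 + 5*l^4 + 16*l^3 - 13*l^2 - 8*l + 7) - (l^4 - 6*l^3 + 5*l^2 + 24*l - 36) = l^6 - 8*l^5 + 4*l^4 + 22*l^3 - 18*l^2 - 32*l + 43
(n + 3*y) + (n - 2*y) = 2*n + y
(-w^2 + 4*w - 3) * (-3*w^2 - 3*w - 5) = 3*w^4 - 9*w^3 + 2*w^2 - 11*w + 15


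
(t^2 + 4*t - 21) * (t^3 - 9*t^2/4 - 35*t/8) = t^5 + 7*t^4/4 - 275*t^3/8 + 119*t^2/4 + 735*t/8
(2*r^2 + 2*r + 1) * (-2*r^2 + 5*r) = -4*r^4 + 6*r^3 + 8*r^2 + 5*r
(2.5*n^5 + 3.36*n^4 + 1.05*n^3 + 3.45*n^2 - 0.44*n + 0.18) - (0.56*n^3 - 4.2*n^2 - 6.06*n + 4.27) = 2.5*n^5 + 3.36*n^4 + 0.49*n^3 + 7.65*n^2 + 5.62*n - 4.09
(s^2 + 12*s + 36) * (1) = s^2 + 12*s + 36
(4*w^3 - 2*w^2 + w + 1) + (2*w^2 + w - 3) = 4*w^3 + 2*w - 2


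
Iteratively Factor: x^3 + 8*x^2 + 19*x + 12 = (x + 4)*(x^2 + 4*x + 3) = (x + 1)*(x + 4)*(x + 3)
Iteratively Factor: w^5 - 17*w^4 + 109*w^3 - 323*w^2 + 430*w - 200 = (w - 2)*(w^4 - 15*w^3 + 79*w^2 - 165*w + 100) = (w - 5)*(w - 2)*(w^3 - 10*w^2 + 29*w - 20) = (w - 5)^2*(w - 2)*(w^2 - 5*w + 4) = (w - 5)^2*(w - 2)*(w - 1)*(w - 4)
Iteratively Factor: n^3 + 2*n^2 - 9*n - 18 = (n + 2)*(n^2 - 9) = (n + 2)*(n + 3)*(n - 3)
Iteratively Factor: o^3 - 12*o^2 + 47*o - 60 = (o - 4)*(o^2 - 8*o + 15) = (o - 5)*(o - 4)*(o - 3)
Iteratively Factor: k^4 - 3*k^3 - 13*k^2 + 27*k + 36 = (k - 4)*(k^3 + k^2 - 9*k - 9) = (k - 4)*(k + 1)*(k^2 - 9) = (k - 4)*(k - 3)*(k + 1)*(k + 3)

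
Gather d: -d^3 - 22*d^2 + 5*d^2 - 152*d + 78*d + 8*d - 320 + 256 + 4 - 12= -d^3 - 17*d^2 - 66*d - 72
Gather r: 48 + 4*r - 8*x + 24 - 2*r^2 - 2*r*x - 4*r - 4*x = -2*r^2 - 2*r*x - 12*x + 72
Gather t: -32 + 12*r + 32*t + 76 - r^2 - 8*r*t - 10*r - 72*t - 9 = -r^2 + 2*r + t*(-8*r - 40) + 35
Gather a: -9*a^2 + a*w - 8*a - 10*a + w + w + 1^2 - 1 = -9*a^2 + a*(w - 18) + 2*w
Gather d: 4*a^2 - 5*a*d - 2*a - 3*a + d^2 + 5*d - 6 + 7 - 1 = 4*a^2 - 5*a + d^2 + d*(5 - 5*a)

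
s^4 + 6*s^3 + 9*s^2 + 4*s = s*(s + 1)^2*(s + 4)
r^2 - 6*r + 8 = (r - 4)*(r - 2)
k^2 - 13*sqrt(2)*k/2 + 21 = (k - 7*sqrt(2)/2)*(k - 3*sqrt(2))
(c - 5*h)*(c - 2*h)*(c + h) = c^3 - 6*c^2*h + 3*c*h^2 + 10*h^3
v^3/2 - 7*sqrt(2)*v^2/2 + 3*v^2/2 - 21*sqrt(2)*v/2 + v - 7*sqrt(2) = (v/2 + 1)*(v + 1)*(v - 7*sqrt(2))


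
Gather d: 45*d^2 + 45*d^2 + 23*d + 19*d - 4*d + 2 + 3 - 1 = 90*d^2 + 38*d + 4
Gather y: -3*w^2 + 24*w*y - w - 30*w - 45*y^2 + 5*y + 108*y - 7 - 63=-3*w^2 - 31*w - 45*y^2 + y*(24*w + 113) - 70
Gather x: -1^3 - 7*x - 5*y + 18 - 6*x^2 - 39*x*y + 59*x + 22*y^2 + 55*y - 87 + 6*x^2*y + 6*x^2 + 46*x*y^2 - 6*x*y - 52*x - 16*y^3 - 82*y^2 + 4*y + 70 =6*x^2*y + x*(46*y^2 - 45*y) - 16*y^3 - 60*y^2 + 54*y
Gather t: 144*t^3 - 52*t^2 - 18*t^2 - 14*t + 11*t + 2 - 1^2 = 144*t^3 - 70*t^2 - 3*t + 1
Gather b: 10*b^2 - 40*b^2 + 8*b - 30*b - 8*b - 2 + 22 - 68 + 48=-30*b^2 - 30*b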